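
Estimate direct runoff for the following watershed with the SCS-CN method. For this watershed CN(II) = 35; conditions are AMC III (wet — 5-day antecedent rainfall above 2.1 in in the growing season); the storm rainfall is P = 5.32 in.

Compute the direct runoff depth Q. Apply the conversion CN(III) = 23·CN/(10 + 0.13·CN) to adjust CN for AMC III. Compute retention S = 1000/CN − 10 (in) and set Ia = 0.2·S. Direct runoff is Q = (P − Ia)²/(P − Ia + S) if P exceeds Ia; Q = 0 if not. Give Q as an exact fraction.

Q = 222397569/190837325 in ≈ 1.165 in

Adjust CN=35 to AMC III: 23·35/(10 + 0.13·35) → 805 ÷ (291/20) = 16100/291 ≈ 55.326
S = 1000/(16100/291) − 10 = 1300/161 in ≈ 8.075 in
Ia = 0.2S: 0.2·8.075 = 1.615 in (exactly 260/161)
Since P=5.320 > Ia=1.615: effective rainfall P−Ia = 14913/4025 in
Q = (14913/4025)²/((14913/4025) + 1300/161) = (222397569/16200625)/(47413/4025) = 222397569/190837325 in ≈ 1.165 in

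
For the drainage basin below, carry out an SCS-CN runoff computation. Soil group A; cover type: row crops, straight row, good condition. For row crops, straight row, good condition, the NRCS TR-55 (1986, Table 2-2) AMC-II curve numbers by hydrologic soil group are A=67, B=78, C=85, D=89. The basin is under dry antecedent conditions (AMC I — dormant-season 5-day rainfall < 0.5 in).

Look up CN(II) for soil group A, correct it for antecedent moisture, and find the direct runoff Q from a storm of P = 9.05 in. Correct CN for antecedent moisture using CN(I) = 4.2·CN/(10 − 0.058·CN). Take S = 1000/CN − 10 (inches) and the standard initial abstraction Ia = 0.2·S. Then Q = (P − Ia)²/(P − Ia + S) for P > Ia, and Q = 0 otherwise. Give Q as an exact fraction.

Q = 3955026321/1621698820 in ≈ 2.439 in

NRCS table: row crops, straight row, good condition, soil group A → CN(II) = 67
CN(I) from CN(II)=67: (4.2·67)/(10 − 0.058·67) = 46900/1019 ≈ 46.026
S = 1000/(46900/1019) − 10 = 5500/469 in ≈ 11.727 in
Ia = 0.2·(5500/469) = 1100/469 in ≈ 2.345 in
P − Ia = 9.050 − 2.345 = 62889/9380 ≈ 6.705 in (> 0, runoff occurs)
Runoff Q = (P−Ia)²/(P−Ia+S) = (6.705)²/(6.705+11.727) = 3955026321/1621698820 ≈ 2.439 in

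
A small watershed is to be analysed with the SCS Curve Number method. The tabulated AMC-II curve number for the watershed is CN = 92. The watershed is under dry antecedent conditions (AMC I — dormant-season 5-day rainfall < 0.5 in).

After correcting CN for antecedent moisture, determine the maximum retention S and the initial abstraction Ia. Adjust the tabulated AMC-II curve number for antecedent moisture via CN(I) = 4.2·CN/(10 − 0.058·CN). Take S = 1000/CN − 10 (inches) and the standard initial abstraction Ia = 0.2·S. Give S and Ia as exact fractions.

S = 1000/483 in ≈ 2.070 in; Ia = 200/483 in ≈ 0.414 in

Dry (AMC I): CN(I) = 4.2·92/(10 − 0.058·92) = (1932/5)/(583/125) = 48300/583 ≈ 82.847
Retention S: 1000/CN − 10 with CN=82.847 → S = 1000/483 ≈ 2.070 in
Ia = 0.2S: 0.2·2.070 = 0.414 in (exactly 200/483)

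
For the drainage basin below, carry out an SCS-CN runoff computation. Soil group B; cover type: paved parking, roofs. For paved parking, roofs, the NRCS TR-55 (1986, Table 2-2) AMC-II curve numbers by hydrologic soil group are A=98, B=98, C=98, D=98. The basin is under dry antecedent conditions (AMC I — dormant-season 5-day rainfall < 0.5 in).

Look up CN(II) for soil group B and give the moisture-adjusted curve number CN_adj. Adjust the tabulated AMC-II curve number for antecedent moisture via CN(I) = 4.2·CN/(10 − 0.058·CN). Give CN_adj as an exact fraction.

CN_adj = 102900/1079 ≈ 95.366

NRCS table: paved parking, roofs, soil group B → CN(II) = 98
Dry (AMC I): CN(I) = 4.2·98/(10 − 0.058·98) = (2058/5)/(1079/250) = 102900/1079 ≈ 95.366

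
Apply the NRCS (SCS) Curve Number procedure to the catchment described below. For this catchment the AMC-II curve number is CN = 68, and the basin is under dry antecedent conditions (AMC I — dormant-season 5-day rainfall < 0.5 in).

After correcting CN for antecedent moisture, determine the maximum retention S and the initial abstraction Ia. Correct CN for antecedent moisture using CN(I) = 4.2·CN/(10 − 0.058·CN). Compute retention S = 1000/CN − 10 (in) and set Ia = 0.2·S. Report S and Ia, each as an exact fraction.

Dry (AMC I): CN(I) = 4.2·68/(10 − 0.058·68) = (1428/5)/(757/125) = 35700/757 ≈ 47.160
Retention S: 1000/CN − 10 with CN=47.160 → S = 4000/357 ≈ 11.204 in
Initial abstraction Ia = S/5 = (4000/357)/5 = 800/357 ≈ 2.241 in

S = 4000/357 in ≈ 11.204 in; Ia = 800/357 in ≈ 2.241 in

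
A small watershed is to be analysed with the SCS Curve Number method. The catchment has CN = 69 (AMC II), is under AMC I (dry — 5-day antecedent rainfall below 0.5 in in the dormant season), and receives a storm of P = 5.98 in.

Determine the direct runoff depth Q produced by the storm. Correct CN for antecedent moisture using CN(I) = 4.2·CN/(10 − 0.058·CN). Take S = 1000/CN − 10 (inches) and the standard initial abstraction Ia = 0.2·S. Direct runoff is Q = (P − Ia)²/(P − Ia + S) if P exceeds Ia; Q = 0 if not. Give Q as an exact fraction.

CN(I) from CN(II)=69: (4.2·69)/(10 − 0.058·69) = 144900/2999 ≈ 48.316
Max retention: S = 1000/(144900/2999) − 10 = 15500/1449 in (≈ 10.697 in)
Ia = 0.2S: 0.2·10.697 = 2.139 in (exactly 3100/1449)
Excess rainfall: 5.980 − 2.139 = 3.841 in; P > Ia so Q > 0
Q: (278251/72450)² ÷ (1053251/72450) = 77423619001/76308034950 in (≈ 1.015 in)

Q = 77423619001/76308034950 in ≈ 1.015 in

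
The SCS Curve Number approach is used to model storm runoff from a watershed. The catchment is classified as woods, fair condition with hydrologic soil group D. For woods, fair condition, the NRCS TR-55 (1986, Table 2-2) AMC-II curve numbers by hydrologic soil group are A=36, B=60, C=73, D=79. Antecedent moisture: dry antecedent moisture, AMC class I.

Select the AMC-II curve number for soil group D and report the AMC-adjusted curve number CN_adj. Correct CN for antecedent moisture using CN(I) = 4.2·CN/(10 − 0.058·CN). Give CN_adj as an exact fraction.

NRCS table: woods, fair condition, soil group D → CN(II) = 79
Adjust CN=79 to AMC I: 4.2·79/(10 − 0.058·79) → (1659/5) ÷ (2709/500) = 7900/129 ≈ 61.240

CN_adj = 7900/129 ≈ 61.240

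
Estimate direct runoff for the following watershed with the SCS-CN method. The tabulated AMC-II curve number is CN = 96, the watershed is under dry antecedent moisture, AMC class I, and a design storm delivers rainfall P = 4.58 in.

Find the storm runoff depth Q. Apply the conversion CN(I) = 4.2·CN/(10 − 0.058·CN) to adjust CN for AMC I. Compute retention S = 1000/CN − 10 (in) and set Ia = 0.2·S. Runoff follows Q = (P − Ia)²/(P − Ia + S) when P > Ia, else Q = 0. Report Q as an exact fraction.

Q = 95247602/26660025 in ≈ 3.573 in

Dry (AMC I): CN(I) = 4.2·96/(10 − 0.058·96) = (2016/5)/(554/125) = 25200/277 ≈ 90.975
Max retention: S = 1000/(25200/277) − 10 = 125/126 in (≈ 0.992 in)
Ia = 0.2S: 0.2·0.992 = 0.198 in (exactly 25/126)
P − Ia = 4.580 − 0.198 = 6901/1575 ≈ 4.382 in (> 0, runoff occurs)
Q = (6901/1575)²/((6901/1575) + 125/126) = (47623801/2480625)/(16927/3150) = 95247602/26660025 in ≈ 3.573 in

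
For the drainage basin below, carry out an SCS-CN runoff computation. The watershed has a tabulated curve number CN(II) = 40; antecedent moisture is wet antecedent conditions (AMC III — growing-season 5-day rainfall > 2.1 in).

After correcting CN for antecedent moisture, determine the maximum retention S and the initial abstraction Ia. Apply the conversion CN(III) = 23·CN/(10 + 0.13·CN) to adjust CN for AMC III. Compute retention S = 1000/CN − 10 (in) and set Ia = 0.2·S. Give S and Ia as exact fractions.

Wet (AMC III): CN(III) = 23·40/(10 + 0.13·40) = 920/(76/5) = 1150/19 ≈ 60.526
S = 1000/(1150/19) − 10 = 150/23 in ≈ 6.522 in
Ia = 0.2S: 0.2·6.522 = 1.304 in (exactly 30/23)

S = 150/23 in ≈ 6.522 in; Ia = 30/23 in ≈ 1.304 in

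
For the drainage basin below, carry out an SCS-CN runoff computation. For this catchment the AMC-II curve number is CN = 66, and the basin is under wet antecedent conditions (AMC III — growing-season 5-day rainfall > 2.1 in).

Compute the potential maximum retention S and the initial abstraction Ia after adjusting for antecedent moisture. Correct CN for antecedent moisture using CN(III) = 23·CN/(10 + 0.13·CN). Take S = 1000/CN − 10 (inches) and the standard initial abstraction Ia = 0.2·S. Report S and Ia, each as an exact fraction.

Adjust CN=66 to AMC III: 23·66/(10 + 0.13·66) → 1518 ÷ (929/50) = 75900/929 ≈ 81.701
Max retention: S = 1000/(75900/929) − 10 = 1700/759 in (≈ 2.240 in)
Ia = 0.2·(1700/759) = 340/759 in ≈ 0.448 in

S = 1700/759 in ≈ 2.240 in; Ia = 340/759 in ≈ 0.448 in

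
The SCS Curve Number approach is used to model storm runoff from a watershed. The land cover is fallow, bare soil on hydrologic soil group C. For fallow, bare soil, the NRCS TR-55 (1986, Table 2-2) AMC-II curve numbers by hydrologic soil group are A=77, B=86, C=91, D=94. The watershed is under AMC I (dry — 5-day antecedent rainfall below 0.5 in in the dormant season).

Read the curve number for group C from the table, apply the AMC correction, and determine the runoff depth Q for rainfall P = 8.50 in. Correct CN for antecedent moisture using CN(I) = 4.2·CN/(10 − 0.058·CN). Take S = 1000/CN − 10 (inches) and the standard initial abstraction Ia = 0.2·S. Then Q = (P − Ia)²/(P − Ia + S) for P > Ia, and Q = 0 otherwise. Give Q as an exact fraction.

Q = 104632441/16853746 in ≈ 6.208 in

NRCS table: fallow, bare soil, soil group C → CN(II) = 91
Dry (AMC I): CN(I) = 4.2·91/(10 − 0.058·91) = (1911/5)/(2361/500) = 63700/787 ≈ 80.940
Max retention: S = 1000/(63700/787) − 10 = 1500/637 in (≈ 2.355 in)
Ia = 0.2S: 0.2·2.355 = 0.471 in (exactly 300/637)
Since P=8.500 > Ia=0.471: effective rainfall P−Ia = 10229/1274 in
Runoff Q = (P−Ia)²/(P−Ia+S) = (8.029)²/(8.029+2.355) = 104632441/16853746 ≈ 6.208 in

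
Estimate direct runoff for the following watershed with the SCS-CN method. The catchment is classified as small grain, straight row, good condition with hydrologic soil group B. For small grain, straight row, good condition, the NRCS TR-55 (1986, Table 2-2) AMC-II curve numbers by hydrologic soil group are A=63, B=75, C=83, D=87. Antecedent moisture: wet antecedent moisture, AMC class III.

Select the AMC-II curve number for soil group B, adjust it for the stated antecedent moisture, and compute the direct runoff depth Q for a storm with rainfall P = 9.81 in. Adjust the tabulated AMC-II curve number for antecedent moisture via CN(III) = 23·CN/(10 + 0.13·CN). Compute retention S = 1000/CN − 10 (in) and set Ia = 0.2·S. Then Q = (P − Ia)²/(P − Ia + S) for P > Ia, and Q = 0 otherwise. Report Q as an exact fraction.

Q = 4315044721/522254100 in ≈ 8.262 in

NRCS table: small grain, straight row, good condition, soil group B → CN(II) = 75
Wet (AMC III): CN(III) = 23·75/(10 + 0.13·75) = 1725/(79/4) = 6900/79 ≈ 87.342
Retention S: 1000/CN − 10 with CN=87.342 → S = 100/69 ≈ 1.449 in
Ia = 0.2S: 0.2·1.449 = 0.290 in (exactly 20/69)
Since P=9.810 > Ia=0.290: effective rainfall P−Ia = 65689/6900 in
Q = (65689/6900)²/((65689/6900) + 100/69) = (4315044721/47610000)/(75689/6900) = 4315044721/522254100 in ≈ 8.262 in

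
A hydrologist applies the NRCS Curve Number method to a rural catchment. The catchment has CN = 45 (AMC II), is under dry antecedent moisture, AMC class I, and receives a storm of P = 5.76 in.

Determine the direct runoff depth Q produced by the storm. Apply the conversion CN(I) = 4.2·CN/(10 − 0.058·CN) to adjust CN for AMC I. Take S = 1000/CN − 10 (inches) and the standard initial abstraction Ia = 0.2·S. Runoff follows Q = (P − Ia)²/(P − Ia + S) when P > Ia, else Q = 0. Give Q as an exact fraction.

Q = 0 in ≈ 0.000 in

CN(I) from CN(II)=45: (4.2·45)/(10 − 0.058·45) = 18900/739 ≈ 25.575
Retention S: 1000/CN − 10 with CN=25.575 → S = 5500/189 ≈ 29.101 in
Ia = 0.2S: 0.2·29.101 = 5.820 in (exactly 1100/189)
P = 5.760 ≤ Ia = 5.820 in: entire storm abstracted, Q = 0.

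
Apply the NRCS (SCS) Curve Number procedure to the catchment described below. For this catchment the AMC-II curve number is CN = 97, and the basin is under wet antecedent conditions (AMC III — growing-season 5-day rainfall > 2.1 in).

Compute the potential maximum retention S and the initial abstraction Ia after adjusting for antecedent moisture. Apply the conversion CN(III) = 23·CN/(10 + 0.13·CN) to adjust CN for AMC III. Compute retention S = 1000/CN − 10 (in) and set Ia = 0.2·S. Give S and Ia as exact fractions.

Wet (AMC III): CN(III) = 23·97/(10 + 0.13·97) = 2231/(2261/100) = 223100/2261 ≈ 98.673
Max retention: S = 1000/(223100/2261) − 10 = 300/2231 in (≈ 0.134 in)
Initial abstraction Ia = S/5 = (300/2231)/5 = 60/2231 ≈ 0.027 in

S = 300/2231 in ≈ 0.134 in; Ia = 60/2231 in ≈ 0.027 in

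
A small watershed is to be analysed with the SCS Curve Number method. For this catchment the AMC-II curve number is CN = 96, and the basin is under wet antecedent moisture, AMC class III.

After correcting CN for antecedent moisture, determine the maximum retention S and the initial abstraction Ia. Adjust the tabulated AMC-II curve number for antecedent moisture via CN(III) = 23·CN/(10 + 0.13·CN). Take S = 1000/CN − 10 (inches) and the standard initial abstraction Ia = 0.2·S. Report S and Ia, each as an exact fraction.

CN(III) from CN(II)=96: (23·96)/(10 + 0.13·96) = 27600/281 ≈ 98.221
S = 1000/(27600/281) − 10 = 25/138 in ≈ 0.181 in
Ia = 0.2·(25/138) = 5/138 in ≈ 0.036 in

S = 25/138 in ≈ 0.181 in; Ia = 5/138 in ≈ 0.036 in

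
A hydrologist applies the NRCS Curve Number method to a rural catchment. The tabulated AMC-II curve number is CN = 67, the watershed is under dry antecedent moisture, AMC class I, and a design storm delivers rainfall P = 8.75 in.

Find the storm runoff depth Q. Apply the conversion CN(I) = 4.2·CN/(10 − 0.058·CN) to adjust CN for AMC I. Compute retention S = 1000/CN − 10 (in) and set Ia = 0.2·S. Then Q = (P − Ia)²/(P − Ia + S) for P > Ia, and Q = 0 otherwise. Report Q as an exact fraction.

Q = 28872045/12762428 in ≈ 2.262 in

Dry (AMC I): CN(I) = 4.2·67/(10 − 0.058·67) = (1407/5)/(3057/500) = 46900/1019 ≈ 46.026
Max retention: S = 1000/(46900/1019) − 10 = 5500/469 in (≈ 11.727 in)
Ia = 0.2S: 0.2·11.727 = 2.345 in (exactly 1100/469)
Excess rainfall: 8.750 − 2.345 = 6.405 in; P > Ia so Q > 0
Q = (12015/1876)²/((12015/1876) + 5500/469) = (144360225/3519376)/(34015/1876) = 28872045/12762428 in ≈ 2.262 in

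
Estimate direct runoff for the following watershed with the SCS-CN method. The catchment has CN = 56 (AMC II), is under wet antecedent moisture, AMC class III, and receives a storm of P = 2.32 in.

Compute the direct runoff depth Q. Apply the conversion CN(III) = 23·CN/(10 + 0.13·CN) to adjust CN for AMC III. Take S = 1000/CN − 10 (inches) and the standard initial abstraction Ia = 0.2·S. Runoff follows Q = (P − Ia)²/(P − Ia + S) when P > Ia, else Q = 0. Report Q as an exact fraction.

Q = 21700872/40930225 in ≈ 0.530 in

Adjust CN=56 to AMC III: 23·56/(10 + 0.13·56) → 1288 ÷ (432/25) = 4025/54 ≈ 74.537
Max retention: S = 1000/(4025/54) − 10 = 550/161 in (≈ 3.416 in)
Initial abstraction Ia = S/5 = (550/161)/5 = 110/161 ≈ 0.683 in
P − Ia = 2.320 − 0.683 = 6588/4025 ≈ 1.637 in (> 0, runoff occurs)
Q = (6588/4025)²/((6588/4025) + 550/161) = (43401744/16200625)/(20338/4025) = 21700872/40930225 in ≈ 0.530 in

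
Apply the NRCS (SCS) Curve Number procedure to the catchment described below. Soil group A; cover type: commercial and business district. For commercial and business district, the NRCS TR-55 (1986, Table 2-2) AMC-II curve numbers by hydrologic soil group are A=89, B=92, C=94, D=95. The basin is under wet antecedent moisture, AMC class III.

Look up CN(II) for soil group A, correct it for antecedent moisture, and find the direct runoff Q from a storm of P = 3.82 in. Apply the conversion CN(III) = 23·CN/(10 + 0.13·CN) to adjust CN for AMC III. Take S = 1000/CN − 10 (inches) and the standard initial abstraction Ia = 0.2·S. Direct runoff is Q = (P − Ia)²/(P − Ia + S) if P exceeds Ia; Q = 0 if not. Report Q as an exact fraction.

Q = 144382520529/44519895950 in ≈ 3.243 in

NRCS table: commercial and business district, soil group A → CN(II) = 89
Adjust CN=89 to AMC III: 23·89/(10 + 0.13·89) → 2047 ÷ (2157/100) = 204700/2157 ≈ 94.900
Max retention: S = 1000/(204700/2157) − 10 = 1100/2047 in (≈ 0.537 in)
Initial abstraction Ia = S/5 = (1100/2047)/5 = 220/2047 ≈ 0.107 in
P − Ia = 3.820 − 0.107 = 379977/102350 ≈ 3.713 in (> 0, runoff occurs)
Q = (379977/102350)²/((379977/102350) + 1100/2047) = (144382520529/10475522500)/(434977/102350) = 144382520529/44519895950 in ≈ 3.243 in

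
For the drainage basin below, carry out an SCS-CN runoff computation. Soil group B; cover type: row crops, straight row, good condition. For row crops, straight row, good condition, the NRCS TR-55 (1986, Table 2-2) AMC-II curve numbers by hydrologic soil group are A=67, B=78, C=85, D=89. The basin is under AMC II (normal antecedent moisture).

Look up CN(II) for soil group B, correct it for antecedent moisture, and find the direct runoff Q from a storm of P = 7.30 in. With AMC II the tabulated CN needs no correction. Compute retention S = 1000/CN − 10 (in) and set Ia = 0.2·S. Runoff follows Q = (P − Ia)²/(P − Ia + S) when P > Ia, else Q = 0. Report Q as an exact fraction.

NRCS table: row crops, straight row, good condition, soil group B → CN(II) = 78
CN(II) = 78; AMC II needs no correction.
Retention S: 1000/CN − 10 with CN=78.000 → S = 110/39 ≈ 2.821 in
Ia = 0.2·(110/39) = 22/39 in ≈ 0.564 in
Since P=7.300 > Ia=0.564: effective rainfall P−Ia = 2627/390 in
Runoff Q = (P−Ia)²/(P−Ia+S) = (6.736)²/(6.736+2.821) = 6901129/1453530 ≈ 4.748 in

Q = 6901129/1453530 in ≈ 4.748 in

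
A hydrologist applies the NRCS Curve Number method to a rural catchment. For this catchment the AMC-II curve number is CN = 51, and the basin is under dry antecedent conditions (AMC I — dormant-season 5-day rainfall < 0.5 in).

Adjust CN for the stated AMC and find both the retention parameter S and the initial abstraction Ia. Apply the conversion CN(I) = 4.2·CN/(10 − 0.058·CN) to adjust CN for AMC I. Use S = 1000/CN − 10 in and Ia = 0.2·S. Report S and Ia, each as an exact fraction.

CN(I) from CN(II)=51: (4.2·51)/(10 − 0.058·51) = 15300/503 ≈ 30.417
Retention S: 1000/CN − 10 with CN=30.417 → S = 3500/153 ≈ 22.876 in
Initial abstraction Ia = S/5 = (3500/153)/5 = 700/153 ≈ 4.575 in

S = 3500/153 in ≈ 22.876 in; Ia = 700/153 in ≈ 4.575 in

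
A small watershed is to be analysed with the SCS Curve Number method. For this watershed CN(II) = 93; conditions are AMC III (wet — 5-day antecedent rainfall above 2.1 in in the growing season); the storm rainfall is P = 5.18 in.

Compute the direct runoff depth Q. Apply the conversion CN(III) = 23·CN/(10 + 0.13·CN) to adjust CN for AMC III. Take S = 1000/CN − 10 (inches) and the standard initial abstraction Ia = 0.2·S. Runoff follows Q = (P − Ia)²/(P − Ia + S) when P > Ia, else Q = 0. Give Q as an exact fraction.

CN(III) from CN(II)=93: (23·93)/(10 + 0.13·93) = 213900/2209 ≈ 96.831
Max retention: S = 1000/(213900/2209) − 10 = 700/2139 in (≈ 0.327 in)
Ia = 0.2·(700/2139) = 140/2139 in ≈ 0.065 in
P − Ia = 5.180 − 0.065 = 547001/106950 ≈ 5.115 in (> 0, runoff occurs)
Q: (547001/106950)² ÷ (582001/106950) = 42744299143/8892143850 in (≈ 4.807 in)

Q = 42744299143/8892143850 in ≈ 4.807 in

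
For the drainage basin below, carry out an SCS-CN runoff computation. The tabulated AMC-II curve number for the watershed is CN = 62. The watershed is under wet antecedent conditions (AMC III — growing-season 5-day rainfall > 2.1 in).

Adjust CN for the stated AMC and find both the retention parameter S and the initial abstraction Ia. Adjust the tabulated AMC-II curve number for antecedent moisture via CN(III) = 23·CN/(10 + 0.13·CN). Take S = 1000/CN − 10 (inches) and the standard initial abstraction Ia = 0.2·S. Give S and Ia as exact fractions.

S = 1900/713 in ≈ 2.665 in; Ia = 380/713 in ≈ 0.533 in

Wet (AMC III): CN(III) = 23·62/(10 + 0.13·62) = 1426/(903/50) = 71300/903 ≈ 78.959
Retention S: 1000/CN − 10 with CN=78.959 → S = 1900/713 ≈ 2.665 in
Ia = 0.2·(1900/713) = 380/713 in ≈ 0.533 in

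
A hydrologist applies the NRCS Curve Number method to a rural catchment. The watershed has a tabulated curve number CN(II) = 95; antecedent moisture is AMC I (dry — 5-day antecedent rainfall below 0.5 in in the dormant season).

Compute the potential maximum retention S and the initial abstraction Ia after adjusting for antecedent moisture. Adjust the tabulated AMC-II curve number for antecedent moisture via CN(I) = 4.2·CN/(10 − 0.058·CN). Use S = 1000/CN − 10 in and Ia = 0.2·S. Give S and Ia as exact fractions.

Dry (AMC I): CN(I) = 4.2·95/(10 − 0.058·95) = 399/(449/100) = 39900/449 ≈ 88.864
Retention S: 1000/CN − 10 with CN=88.864 → S = 500/399 ≈ 1.253 in
Ia = 0.2·(500/399) = 100/399 in ≈ 0.251 in

S = 500/399 in ≈ 1.253 in; Ia = 100/399 in ≈ 0.251 in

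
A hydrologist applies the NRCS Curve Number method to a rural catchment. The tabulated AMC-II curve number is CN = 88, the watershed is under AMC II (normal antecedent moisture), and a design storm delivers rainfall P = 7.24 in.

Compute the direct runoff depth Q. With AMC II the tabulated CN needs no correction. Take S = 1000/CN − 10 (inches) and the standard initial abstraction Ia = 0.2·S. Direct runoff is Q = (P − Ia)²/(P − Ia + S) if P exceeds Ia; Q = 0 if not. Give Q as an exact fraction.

CN(II) = 88; AMC II needs no correction.
Max retention: S = 1000/88 − 10 = 15/11 in (≈ 1.364 in)
Ia = 0.2S: 0.2·1.364 = 0.273 in (exactly 3/11)
P − Ia = 7.240 − 0.273 = 1916/275 ≈ 6.967 in (> 0, runoff occurs)
Q = (1916/275)²/((1916/275) + 15/11) = (3671056/75625)/(2291/275) = 3671056/630025 in ≈ 5.827 in

Q = 3671056/630025 in ≈ 5.827 in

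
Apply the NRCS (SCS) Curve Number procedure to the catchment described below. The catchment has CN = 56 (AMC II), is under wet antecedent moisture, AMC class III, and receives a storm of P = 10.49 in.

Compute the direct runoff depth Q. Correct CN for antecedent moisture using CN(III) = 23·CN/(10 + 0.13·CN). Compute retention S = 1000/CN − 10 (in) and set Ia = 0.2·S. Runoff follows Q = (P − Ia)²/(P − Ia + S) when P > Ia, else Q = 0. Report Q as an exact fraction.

Adjust CN=56 to AMC III: 23·56/(10 + 0.13·56) → 1288 ÷ (432/25) = 4025/54 ≈ 74.537
Max retention: S = 1000/(4025/54) − 10 = 550/161 in (≈ 3.416 in)
Initial abstraction Ia = S/5 = (550/161)/5 = 110/161 ≈ 0.683 in
Excess rainfall: 10.490 − 0.683 = 9.807 in; P > Ia so Q > 0
Q: (157889/16100)² ÷ (212889/16100) = 24928936321/3427512900 in (≈ 7.273 in)

Q = 24928936321/3427512900 in ≈ 7.273 in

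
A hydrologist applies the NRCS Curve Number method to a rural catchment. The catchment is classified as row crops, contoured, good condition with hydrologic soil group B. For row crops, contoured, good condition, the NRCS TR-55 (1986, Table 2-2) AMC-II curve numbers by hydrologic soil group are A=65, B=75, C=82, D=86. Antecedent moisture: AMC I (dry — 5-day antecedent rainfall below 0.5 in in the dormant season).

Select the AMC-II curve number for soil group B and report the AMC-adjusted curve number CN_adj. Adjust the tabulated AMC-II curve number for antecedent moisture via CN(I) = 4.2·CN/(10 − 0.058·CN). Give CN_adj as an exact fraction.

NRCS table: row crops, contoured, good condition, soil group B → CN(II) = 75
Dry (AMC I): CN(I) = 4.2·75/(10 − 0.058·75) = 315/(113/20) = 6300/113 ≈ 55.752

CN_adj = 6300/113 ≈ 55.752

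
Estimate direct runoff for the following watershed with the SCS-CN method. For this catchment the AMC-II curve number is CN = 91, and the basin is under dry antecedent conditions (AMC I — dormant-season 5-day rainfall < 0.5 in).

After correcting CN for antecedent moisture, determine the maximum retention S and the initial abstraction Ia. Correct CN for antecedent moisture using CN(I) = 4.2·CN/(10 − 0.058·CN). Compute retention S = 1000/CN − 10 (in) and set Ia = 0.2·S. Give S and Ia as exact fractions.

CN(I) from CN(II)=91: (4.2·91)/(10 − 0.058·91) = 63700/787 ≈ 80.940
Retention S: 1000/CN − 10 with CN=80.940 → S = 1500/637 ≈ 2.355 in
Ia = 0.2S: 0.2·2.355 = 0.471 in (exactly 300/637)

S = 1500/637 in ≈ 2.355 in; Ia = 300/637 in ≈ 0.471 in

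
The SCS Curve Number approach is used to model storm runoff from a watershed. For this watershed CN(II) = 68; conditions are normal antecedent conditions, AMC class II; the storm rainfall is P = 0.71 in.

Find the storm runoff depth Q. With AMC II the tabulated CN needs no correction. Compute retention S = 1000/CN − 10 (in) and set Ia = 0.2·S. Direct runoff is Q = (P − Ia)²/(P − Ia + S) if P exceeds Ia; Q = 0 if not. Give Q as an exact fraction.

AMC II — tabulated CN = 68 applies directly.
Retention S: 1000/CN − 10 with CN=68.000 → S = 80/17 ≈ 4.706 in
Initial abstraction Ia = S/5 = (80/17)/5 = 16/17 ≈ 0.941 in
P = 0.710 ≤ Ia = 0.941 in: entire storm abstracted, Q = 0.

Q = 0 in ≈ 0.000 in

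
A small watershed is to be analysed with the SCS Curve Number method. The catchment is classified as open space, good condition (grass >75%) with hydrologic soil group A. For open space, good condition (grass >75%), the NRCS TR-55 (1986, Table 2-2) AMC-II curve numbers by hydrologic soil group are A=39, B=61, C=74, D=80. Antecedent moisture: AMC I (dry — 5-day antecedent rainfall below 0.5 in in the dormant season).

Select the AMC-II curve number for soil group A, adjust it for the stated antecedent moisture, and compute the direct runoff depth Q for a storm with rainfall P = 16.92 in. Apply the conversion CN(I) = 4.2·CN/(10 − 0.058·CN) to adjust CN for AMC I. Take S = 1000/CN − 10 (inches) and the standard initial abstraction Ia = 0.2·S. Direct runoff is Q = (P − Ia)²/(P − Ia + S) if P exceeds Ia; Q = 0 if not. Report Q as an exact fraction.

Q = 37611559969/19583047575 in ≈ 1.921 in

NRCS table: open space, good condition (grass >75%), soil group A → CN(II) = 39
CN(I) from CN(II)=39: (4.2·39)/(10 − 0.058·39) = 81900/3869 ≈ 21.168
S = 1000/(81900/3869) − 10 = 30500/819 in ≈ 37.241 in
Initial abstraction Ia = S/5 = (30500/819)/5 = 6100/819 ≈ 7.448 in
P − Ia = 16.920 − 7.448 = 193937/20475 ≈ 9.472 in (> 0, runoff occurs)
Runoff Q = (P−Ia)²/(P−Ia+S) = (9.472)²/(9.472+37.241) = 37611559969/19583047575 ≈ 1.921 in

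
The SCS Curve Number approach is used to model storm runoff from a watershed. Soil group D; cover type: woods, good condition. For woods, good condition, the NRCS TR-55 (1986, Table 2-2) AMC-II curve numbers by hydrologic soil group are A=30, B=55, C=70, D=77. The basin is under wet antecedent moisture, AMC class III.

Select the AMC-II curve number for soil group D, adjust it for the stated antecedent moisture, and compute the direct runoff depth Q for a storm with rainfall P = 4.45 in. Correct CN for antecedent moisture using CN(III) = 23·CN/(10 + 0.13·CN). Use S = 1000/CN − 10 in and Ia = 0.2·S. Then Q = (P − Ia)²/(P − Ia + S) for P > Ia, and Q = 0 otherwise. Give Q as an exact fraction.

NRCS table: woods, good condition, soil group D → CN(II) = 77
Wet (AMC III): CN(III) = 23·77/(10 + 0.13·77) = 1771/(2001/100) = 7700/87 ≈ 88.506
S = 1000/(7700/87) − 10 = 100/77 in ≈ 1.299 in
Ia = 0.2·(100/77) = 20/77 in ≈ 0.260 in
Excess rainfall: 4.450 − 0.260 = 4.190 in; P > Ia so Q > 0
Q = (6453/1540)²/((6453/1540) + 100/77) = (41641209/2371600)/(8453/1540) = 41641209/13017620 in ≈ 3.199 in

Q = 41641209/13017620 in ≈ 3.199 in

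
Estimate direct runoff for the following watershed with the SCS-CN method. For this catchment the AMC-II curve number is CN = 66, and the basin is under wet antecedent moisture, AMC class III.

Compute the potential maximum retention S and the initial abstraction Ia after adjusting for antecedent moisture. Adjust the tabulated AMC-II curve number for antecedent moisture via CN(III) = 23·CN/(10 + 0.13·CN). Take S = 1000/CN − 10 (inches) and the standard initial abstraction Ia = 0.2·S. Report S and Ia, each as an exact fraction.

Wet (AMC III): CN(III) = 23·66/(10 + 0.13·66) = 1518/(929/50) = 75900/929 ≈ 81.701
Max retention: S = 1000/(75900/929) − 10 = 1700/759 in (≈ 2.240 in)
Ia = 0.2·(1700/759) = 340/759 in ≈ 0.448 in

S = 1700/759 in ≈ 2.240 in; Ia = 340/759 in ≈ 0.448 in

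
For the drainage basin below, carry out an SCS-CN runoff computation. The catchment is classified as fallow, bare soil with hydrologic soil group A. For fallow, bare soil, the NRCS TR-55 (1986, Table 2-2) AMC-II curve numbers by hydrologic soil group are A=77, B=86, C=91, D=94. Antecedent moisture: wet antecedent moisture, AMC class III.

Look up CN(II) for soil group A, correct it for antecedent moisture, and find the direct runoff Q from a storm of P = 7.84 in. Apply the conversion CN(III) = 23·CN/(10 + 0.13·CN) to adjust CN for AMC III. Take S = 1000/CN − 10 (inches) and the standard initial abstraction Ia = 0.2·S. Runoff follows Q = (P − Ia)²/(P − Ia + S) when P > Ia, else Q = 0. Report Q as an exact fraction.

Q = 53231616/8225525 in ≈ 6.472 in

NRCS table: fallow, bare soil, soil group A → CN(II) = 77
Adjust CN=77 to AMC III: 23·77/(10 + 0.13·77) → 1771 ÷ (2001/100) = 7700/87 ≈ 88.506
Retention S: 1000/CN − 10 with CN=88.506 → S = 100/77 ≈ 1.299 in
Ia = 0.2·(100/77) = 20/77 in ≈ 0.260 in
Since P=7.840 > Ia=0.260: effective rainfall P−Ia = 14592/1925 in
Q: (14592/1925)² ÷ (17092/1925) = 53231616/8225525 in (≈ 6.472 in)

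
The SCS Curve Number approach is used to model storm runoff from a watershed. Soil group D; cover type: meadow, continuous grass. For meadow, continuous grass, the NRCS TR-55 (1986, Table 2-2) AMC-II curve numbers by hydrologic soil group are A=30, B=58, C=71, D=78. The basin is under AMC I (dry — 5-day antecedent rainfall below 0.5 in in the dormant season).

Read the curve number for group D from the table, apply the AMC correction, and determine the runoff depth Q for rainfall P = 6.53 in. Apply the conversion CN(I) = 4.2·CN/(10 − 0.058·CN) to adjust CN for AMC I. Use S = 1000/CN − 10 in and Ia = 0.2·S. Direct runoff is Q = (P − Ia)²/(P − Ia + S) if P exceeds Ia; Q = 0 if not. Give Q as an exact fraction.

Q = 180460987249/79836693300 in ≈ 2.260 in

NRCS table: meadow, continuous grass, soil group D → CN(II) = 78
CN(I) from CN(II)=78: (4.2·78)/(10 − 0.058·78) = 81900/1369 ≈ 59.825
Max retention: S = 1000/(81900/1369) − 10 = 5500/819 in (≈ 6.716 in)
Initial abstraction Ia = S/5 = (5500/819)/5 = 1100/819 ≈ 1.343 in
Excess rainfall: 6.530 − 1.343 = 5.187 in; P > Ia so Q > 0
Q = (424807/81900)²/((424807/81900) + 5500/819) = (180460987249/6707610000)/(974807/81900) = 180460987249/79836693300 in ≈ 2.260 in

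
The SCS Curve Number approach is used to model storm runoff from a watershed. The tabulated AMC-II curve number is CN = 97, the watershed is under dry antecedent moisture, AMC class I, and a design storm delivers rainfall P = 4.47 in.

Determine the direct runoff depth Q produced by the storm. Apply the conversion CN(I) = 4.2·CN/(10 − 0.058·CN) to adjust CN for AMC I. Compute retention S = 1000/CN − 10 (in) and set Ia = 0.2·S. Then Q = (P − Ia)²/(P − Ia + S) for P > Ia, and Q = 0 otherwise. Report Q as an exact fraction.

CN(I) from CN(II)=97: (4.2·97)/(10 − 0.058·97) = 67900/729 ≈ 93.141
Retention S: 1000/CN − 10 with CN=93.141 → S = 500/679 ≈ 0.736 in
Ia = 0.2·(500/679) = 100/679 in ≈ 0.147 in
Since P=4.470 > Ia=0.147: effective rainfall P−Ia = 293513/67900 in
Runoff Q = (P−Ia)²/(P−Ia+S) = (4.323)²/(4.323+0.736) = 86149881169/23324532700 ≈ 3.694 in

Q = 86149881169/23324532700 in ≈ 3.694 in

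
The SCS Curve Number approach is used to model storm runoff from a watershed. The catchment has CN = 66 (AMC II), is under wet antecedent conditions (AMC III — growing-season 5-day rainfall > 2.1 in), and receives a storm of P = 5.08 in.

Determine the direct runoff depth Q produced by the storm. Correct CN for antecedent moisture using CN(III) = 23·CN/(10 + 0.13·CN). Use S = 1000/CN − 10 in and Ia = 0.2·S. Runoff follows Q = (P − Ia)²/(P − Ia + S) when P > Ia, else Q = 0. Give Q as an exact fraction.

Q = 7725179449/2474207175 in ≈ 3.122 in

Adjust CN=66 to AMC III: 23·66/(10 + 0.13·66) → 1518 ÷ (929/50) = 75900/929 ≈ 81.701
Retention S: 1000/CN − 10 with CN=81.701 → S = 1700/759 ≈ 2.240 in
Ia = 0.2S: 0.2·2.240 = 0.448 in (exactly 340/759)
P − Ia = 5.080 − 0.448 = 87893/18975 ≈ 4.632 in (> 0, runoff occurs)
Q: (87893/18975)² ÷ (130393/18975) = 7725179449/2474207175 in (≈ 3.122 in)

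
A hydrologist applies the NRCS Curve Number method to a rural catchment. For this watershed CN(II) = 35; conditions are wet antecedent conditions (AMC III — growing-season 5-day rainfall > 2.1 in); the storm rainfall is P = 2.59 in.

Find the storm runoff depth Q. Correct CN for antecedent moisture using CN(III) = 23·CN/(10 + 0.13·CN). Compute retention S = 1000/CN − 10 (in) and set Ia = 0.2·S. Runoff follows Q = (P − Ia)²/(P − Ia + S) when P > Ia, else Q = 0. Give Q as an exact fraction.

CN(III) from CN(II)=35: (23·35)/(10 + 0.13·35) = 16100/291 ≈ 55.326
S = 1000/(16100/291) − 10 = 1300/161 in ≈ 8.075 in
Ia = 0.2·(1300/161) = 260/161 in ≈ 1.615 in
Excess rainfall: 2.590 − 1.615 = 0.975 in; P > Ia so Q > 0
Q: (15699/16100)² ÷ (145699/16100) = 246458601/2345753900 in (≈ 0.105 in)

Q = 246458601/2345753900 in ≈ 0.105 in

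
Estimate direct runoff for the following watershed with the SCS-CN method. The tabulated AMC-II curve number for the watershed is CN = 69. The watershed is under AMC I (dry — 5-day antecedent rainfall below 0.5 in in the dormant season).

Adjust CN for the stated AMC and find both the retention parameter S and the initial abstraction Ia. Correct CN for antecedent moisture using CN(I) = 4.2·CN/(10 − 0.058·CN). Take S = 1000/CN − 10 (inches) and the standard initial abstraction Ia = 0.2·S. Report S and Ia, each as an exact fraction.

S = 15500/1449 in ≈ 10.697 in; Ia = 3100/1449 in ≈ 2.139 in

Dry (AMC I): CN(I) = 4.2·69/(10 − 0.058·69) = (1449/5)/(2999/500) = 144900/2999 ≈ 48.316
Retention S: 1000/CN − 10 with CN=48.316 → S = 15500/1449 ≈ 10.697 in
Initial abstraction Ia = S/5 = (15500/1449)/5 = 3100/1449 ≈ 2.139 in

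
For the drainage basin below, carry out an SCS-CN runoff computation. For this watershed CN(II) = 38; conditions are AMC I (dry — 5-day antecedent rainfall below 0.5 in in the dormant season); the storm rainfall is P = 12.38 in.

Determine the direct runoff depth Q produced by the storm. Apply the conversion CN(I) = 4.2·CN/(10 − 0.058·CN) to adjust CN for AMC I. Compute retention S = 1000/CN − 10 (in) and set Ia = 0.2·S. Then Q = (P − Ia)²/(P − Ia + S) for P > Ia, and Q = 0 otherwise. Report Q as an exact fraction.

Dry (AMC I): CN(I) = 4.2·38/(10 − 0.058·38) = (798/5)/(1949/250) = 39900/1949 ≈ 20.472
Max retention: S = 1000/(39900/1949) − 10 = 15500/399 in (≈ 38.847 in)
Ia = 0.2·(15500/399) = 3100/399 in ≈ 7.769 in
Excess rainfall: 12.380 − 7.769 = 4.611 in; P > Ia so Q > 0
Q = (91981/19950)²/((91981/19950) + 15500/399) = (8460504361/398002500)/(866981/19950) = 8460504361/17296270950 in ≈ 0.489 in

Q = 8460504361/17296270950 in ≈ 0.489 in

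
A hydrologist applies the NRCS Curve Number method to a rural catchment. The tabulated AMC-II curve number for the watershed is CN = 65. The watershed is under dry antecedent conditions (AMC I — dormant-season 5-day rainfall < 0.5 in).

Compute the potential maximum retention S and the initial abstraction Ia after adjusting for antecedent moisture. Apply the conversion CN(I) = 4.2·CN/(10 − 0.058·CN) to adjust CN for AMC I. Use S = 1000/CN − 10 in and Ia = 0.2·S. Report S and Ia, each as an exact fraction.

S = 500/39 in ≈ 12.821 in; Ia = 100/39 in ≈ 2.564 in

Adjust CN=65 to AMC I: 4.2·65/(10 − 0.058·65) → 273 ÷ (623/100) = 3900/89 ≈ 43.820
Max retention: S = 1000/(3900/89) − 10 = 500/39 in (≈ 12.821 in)
Ia = 0.2S: 0.2·12.821 = 2.564 in (exactly 100/39)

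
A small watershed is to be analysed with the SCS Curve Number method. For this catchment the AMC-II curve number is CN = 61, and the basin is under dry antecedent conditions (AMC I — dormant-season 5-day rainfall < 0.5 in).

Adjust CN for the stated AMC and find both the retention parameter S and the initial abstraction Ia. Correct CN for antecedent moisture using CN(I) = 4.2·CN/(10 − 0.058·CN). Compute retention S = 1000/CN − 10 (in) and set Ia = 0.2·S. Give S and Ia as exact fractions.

S = 6500/427 in ≈ 15.222 in; Ia = 1300/427 in ≈ 3.044 in

Dry (AMC I): CN(I) = 4.2·61/(10 − 0.058·61) = (1281/5)/(3231/500) = 42700/1077 ≈ 39.647
Retention S: 1000/CN − 10 with CN=39.647 → S = 6500/427 ≈ 15.222 in
Initial abstraction Ia = S/5 = (6500/427)/5 = 1300/427 ≈ 3.044 in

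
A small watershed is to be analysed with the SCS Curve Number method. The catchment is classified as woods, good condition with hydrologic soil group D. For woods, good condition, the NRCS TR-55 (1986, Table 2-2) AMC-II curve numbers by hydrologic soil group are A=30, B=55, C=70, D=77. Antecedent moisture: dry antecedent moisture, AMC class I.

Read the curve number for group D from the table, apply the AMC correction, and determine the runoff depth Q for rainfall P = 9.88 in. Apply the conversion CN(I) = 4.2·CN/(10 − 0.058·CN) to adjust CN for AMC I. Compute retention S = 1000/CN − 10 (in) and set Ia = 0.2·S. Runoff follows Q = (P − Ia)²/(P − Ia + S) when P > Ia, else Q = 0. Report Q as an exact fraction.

Q = 116894926201/25443454575 in ≈ 4.594 in

NRCS table: woods, good condition, soil group D → CN(II) = 77
Adjust CN=77 to AMC I: 4.2·77/(10 − 0.058·77) → (1617/5) ÷ (2767/500) = 161700/2767 ≈ 58.439
Retention S: 1000/CN − 10 with CN=58.439 → S = 11500/1617 ≈ 7.112 in
Ia = 0.2S: 0.2·7.112 = 1.422 in (exactly 2300/1617)
Since P=9.880 > Ia=1.422: effective rainfall P−Ia = 341899/40425 in
Q: (341899/40425)² ÷ (629399/40425) = 116894926201/25443454575 in (≈ 4.594 in)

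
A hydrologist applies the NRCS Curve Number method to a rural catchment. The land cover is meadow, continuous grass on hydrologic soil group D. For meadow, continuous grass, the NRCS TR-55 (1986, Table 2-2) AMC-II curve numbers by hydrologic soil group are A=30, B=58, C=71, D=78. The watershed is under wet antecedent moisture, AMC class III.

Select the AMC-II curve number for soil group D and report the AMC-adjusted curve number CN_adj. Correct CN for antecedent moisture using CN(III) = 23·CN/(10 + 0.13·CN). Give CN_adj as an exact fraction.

CN_adj = 89700/1007 ≈ 89.076

NRCS table: meadow, continuous grass, soil group D → CN(II) = 78
CN(III) from CN(II)=78: (23·78)/(10 + 0.13·78) = 89700/1007 ≈ 89.076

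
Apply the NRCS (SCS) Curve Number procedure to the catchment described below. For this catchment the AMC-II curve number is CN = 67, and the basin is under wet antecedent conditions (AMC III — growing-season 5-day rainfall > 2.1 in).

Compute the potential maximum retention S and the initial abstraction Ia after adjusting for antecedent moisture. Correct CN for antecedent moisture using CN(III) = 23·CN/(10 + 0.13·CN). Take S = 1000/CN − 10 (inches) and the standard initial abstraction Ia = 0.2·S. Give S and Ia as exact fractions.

Adjust CN=67 to AMC III: 23·67/(10 + 0.13·67) → 1541 ÷ (1871/100) = 154100/1871 ≈ 82.362
S = 1000/(154100/1871) − 10 = 3300/1541 in ≈ 2.141 in
Ia = 0.2S: 0.2·2.141 = 0.428 in (exactly 660/1541)

S = 3300/1541 in ≈ 2.141 in; Ia = 660/1541 in ≈ 0.428 in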